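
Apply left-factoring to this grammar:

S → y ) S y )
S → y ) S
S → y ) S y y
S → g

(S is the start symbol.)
Left-factoring transforms A → αβ₁ | αβ₂ into A → αA' and A' → β₁ | β₂
(α is the longest common prefix among the alternatives). Repeat until
no nonterminal has two alternatives with a common prefix.

Round 1: S has alternatives sharing prefix 'y ) S'. Introduce S': S → y ) S S'
  Add: S' → y )
  Add: S' → ε
  Add: S' → y y

Round 2: S' has alternatives sharing prefix 'y'. Introduce S'': S' → y S''
  Add: S'' → )
  Add: S'' → y

No remaining common prefixes — done.

Resulting grammar:
S → y ) S S'
S' → y S''
S'' → )
S'' → y
S' → ε
S → g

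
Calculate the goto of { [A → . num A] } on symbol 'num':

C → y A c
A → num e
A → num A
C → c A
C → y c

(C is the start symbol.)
{ [A → . num A], [A → . num e], [A → num . A] }

GOTO(I, 'num') = CLOSURE({ [A → αX.β] : [A → α.Xβ] ∈ I, X = 'num' })

Items with dot before 'num', with the dot advanced:
  [A → . num A] → [A → num . A]
Closure of the advanced items:
  [A → num . A] has the dot before A: add [A → . num e], [A → . num A]

GOTO = { [A → . num A], [A → . num e], [A → num . A] }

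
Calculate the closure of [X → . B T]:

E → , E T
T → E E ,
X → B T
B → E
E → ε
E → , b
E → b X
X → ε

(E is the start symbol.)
{ [B → . E], [E → . , E T], [E → . , b], [E → . b X], [E → .], [X → . B T] }

To compute CLOSURE, for each item [A → α.Bβ] where B is a non-terminal, add [B → .γ] for all productions B → γ; repeat for the newly added items until nothing changes.

Start with: [X → . B T]
  [X → . B T] has the dot before B: add [B → . E]
  [B → . E] has the dot before E: add [E → . , E T], [E → .], [E → . , b], [E → . b X]
No further items can be added.

CLOSURE = { [B → . E], [E → . , E T], [E → . , b], [E → . b X], [E → .], [X → . B T] }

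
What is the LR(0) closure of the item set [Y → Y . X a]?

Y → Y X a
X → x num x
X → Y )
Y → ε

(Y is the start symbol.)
{ [X → . Y )], [X → . x num x], [Y → . Y X a], [Y → .], [Y → Y . X a] }

To compute CLOSURE, for each item [A → α.Bβ] where B is a non-terminal, add [B → .γ] for all productions B → γ; repeat for the newly added items until nothing changes.

Start with: [Y → Y . X a]
  [Y → Y . X a] has the dot before X: add [X → . x num x], [X → . Y )]
  [X → . Y )] has the dot before Y: add [Y → . Y X a], [Y → .]
No further items can be added.

CLOSURE = { [X → . Y )], [X → . x num x], [Y → . Y X a], [Y → .], [Y → Y . X a] }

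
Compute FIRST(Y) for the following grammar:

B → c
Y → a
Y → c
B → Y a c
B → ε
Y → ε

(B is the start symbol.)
{ 'a', 'c', ε }

From Y → a:
  - a is a terminal: add 'a' and stop
From Y → c:
  - c is a terminal: add 'c' and stop
From Y → ε:
  - ε-production, so ε ∈ FIRST(Y)

Collecting: FIRST(Y) = { 'a', 'c', ε }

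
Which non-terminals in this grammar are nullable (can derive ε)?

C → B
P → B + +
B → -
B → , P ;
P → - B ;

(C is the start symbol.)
A non-terminal is nullable if it can derive ε (the empty string): either it has an ε-production, or it has a production whose right-hand side consists entirely of nullable non-terminals.

There are no ε-productions, so no non-terminal can derive ε.
No non-terminals are nullable.

Answer: None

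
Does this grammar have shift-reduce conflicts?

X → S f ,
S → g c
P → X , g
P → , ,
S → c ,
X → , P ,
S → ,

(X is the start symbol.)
A shift-reduce conflict occurs when an LR(0) state has both:
  - a complete (reduce) item [A → α .] (dot at the end), and
  - a shift item [B → β . c γ] (dot before a terminal).

Augment with X' → X and build the canonical LR(0) collection (I0 = CLOSURE({[X' → . X]}), then GOTO on every symbol after a dot until no new states appear). It has 17 states:
  I0: { [S → . ,], [S → . c ,], [S → . g c], [X → . , P ,], [X → . S f ,], [X' → . X] }  — shift
  I1: { [P → . , ,], [P → . X , g], [S → , .], [S → . ,], [S → . c ,], [S → . g c], [X → , . P ,], [X → . , P ,], [X → . S f ,] }  — shift, reduce
  I2: { [X → S . f ,] }  — shift
  I3: { [X' → X .] }  — accept
  I4: { [S → c . ,] }  — shift
  I5: { [S → g . c] }  — shift
  I6: { [S → g c .] }  — reduce
  I7: { [S → c , .] }  — reduce
  I8: { [X → S f . ,] }  — shift
  I9: { [X → S f , .] }  — reduce
  I10: { [P → , . ,], [P → . , ,], [P → . X , g], [S → , .], [S → . ,], [S → . c ,], [S → . g c], [X → , . P ,], [X → . , P ,], [X → . S f ,] }  — shift, reduce
  I11: { [X → , P . ,] }  — shift
  I12: { [P → X . , g] }  — shift
  I13: { [P → X , . g] }  — shift
  I14: { [P → X , g .] }  — reduce
  I15: { [X → , P , .] }  — reduce
  I16: { [P → , , .], [P → , . ,], [P → . , ,], [P → . X , g], [S → , .], [S → . ,], [S → . c ,], [S → . g c], [X → , . P ,], [X → . , P ,], [X → . S f ,] }  — shift, 2 reduces

I1 contains reduce item [S → , .] and shift items [P → . , ,], [S → . ,], [S → . c ,], [S → . g c], [X → . , P ,] — shift-reduce conflict.
I10 contains reduce item [S → , .] and shift items [P → . , ,], [P → , . ,], [S → . ,], [S → . c ,], [S → . g c], [X → . , P ,] — shift-reduce conflict.
I16 contains reduce items [P → , , .], [S → , .] and shift items [P → . , ,], [P → , . ,], [S → . ,], [S → . c ,], [S → . g c], [X → . , P ,] — shift-reduce conflict.

Answer: Yes — I1: [S → , .] vs [P → . , ,]; I10: [S → , .] vs [P → . , ,]; I16: [P → , , .] vs [P → . , ,]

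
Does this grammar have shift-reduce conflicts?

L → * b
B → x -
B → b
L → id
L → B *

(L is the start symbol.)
No shift-reduce conflicts

Augment with L' → L and build the canonical LR(0) collection (I0 = CLOSURE({[L' → . L]}), then GOTO on every symbol after a dot until no new states appear). It has 10 states:
  I0: { [B → . b], [B → . x -], [L → . * b], [L → . B *], [L → . id], [L' → . L] }  — shift
  I1: { [L → * . b] }  — shift
  I2: { [L → B . *] }  — shift
  I3: { [L' → L .] }  — accept
  I4: { [B → b .] }  — reduce
  I5: { [L → id .] }  — reduce
  I6: { [B → x . -] }  — shift
  I7: { [B → x - .] }  — reduce
  I8: { [L → B * .] }  — reduce
  I9: { [L → * b .] }  — reduce

No state contains both a complete item and a shift item.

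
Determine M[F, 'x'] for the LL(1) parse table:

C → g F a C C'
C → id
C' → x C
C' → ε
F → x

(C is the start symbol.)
F → x

To find M[F, 'x'], we find productions for F where 'x' is in the predict set (PREDICT(N → α) = (FIRST(α) \ {ε}) ∪ (FOLLOW(N) if α ⇒* ε)).

F → x: PREDICT = { 'x' }
  'x' is in predict set, so this production goes in M[F, 'x']

M[F, 'x'] = F → x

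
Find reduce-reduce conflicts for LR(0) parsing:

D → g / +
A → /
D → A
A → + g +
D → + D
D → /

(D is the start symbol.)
A reduce-reduce conflict occurs when an LR(0) state has two complete items [A → α .] and [B → β .] — both call for a reduction, and with no lookahead the parser cannot choose between them.

Augment with D' → D and build the canonical LR(0) collection (I0 = CLOSURE({[D' → . D]}), then GOTO on every symbol after a dot until no new states appear). It has 11 states:
  I0: { [A → . + g +], [A → . /], [D → . + D], [D → . /], [D → . A], [D → . g / +], [D' → . D] }  — shift
  I1: { [A → + . g +], [A → . + g +], [A → . /], [D → + . D], [D → . + D], [D → . /], [D → . A], [D → . g / +] }  — shift
  I2: { [A → / .], [D → / .] }  — 2 reduces
  I3: { [D → A .] }  — reduce
  I4: { [D' → D .] }  — accept
  I5: { [D → g . / +] }  — shift
  I6: { [D → g / . +] }  — shift
  I7: { [D → g / + .] }  — reduce
  I8: { [D → + D .] }  — reduce
  I9: { [A → + g . +], [D → g . / +] }  — shift
  I10: { [A → + g + .] }  — reduce

I2 contains complete items [A → / .], [D → / .] — reduce-reduce conflict.

Answer: Yes — I2: [A → / .] vs [D → / .]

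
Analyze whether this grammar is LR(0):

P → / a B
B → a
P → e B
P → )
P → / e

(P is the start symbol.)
A grammar is LR(0) if no state in the canonical LR(0) collection has:
  - both a shift item (dot before a terminal) and a complete item (shift-reduce conflict), or
  - two or more complete items (reduce-reduce conflict; the accept item [P' → P .] counts as a complete item here).

Augment with P' → P and build the canonical LR(0) collection (I0 = CLOSURE({[P' → . P]}), then GOTO on every symbol after a dot until no new states appear). It has 10 states:
  I0: { [P → . )], [P → . / a B], [P → . / e], [P → . e B], [P' → . P] }  — shift
  I1: { [P → ) .] }  — reduce
  I2: { [P → / . a B], [P → / . e] }  — shift
  I3: { [P' → P .] }  — accept
  I4: { [B → . a], [P → e . B] }  — shift
  I5: { [P → e B .] }  — reduce
  I6: { [B → a .] }  — reduce
  I7: { [B → . a], [P → / a . B] }  — shift
  I8: { [P → / e .] }  — reduce
  I9: { [P → / a B .] }  — reduce

Every state is either a pure shift/goto state or contains exactly one complete item and nothing to shift — no conflicts. The grammar is LR(0).

Answer: Yes, the grammar is LR(0)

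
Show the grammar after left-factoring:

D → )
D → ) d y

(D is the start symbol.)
D → ) D'
D' → ε
D' → d y

Left-factoring transforms A → αβ₁ | αβ₂ into A → αA' and A' → β₁ | β₂
(α is the longest common prefix among the alternatives). Repeat until
no nonterminal has two alternatives with a common prefix.

Round 1: D has alternatives sharing prefix ')'. Introduce D': D → ) D'
  Add: D' → ε
  Add: D' → d y

No remaining common prefixes — done.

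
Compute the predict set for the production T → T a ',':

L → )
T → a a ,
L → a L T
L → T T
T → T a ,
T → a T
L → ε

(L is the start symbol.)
PREDICT(T → T a ',') = (FIRST(RHS) \ {ε}) ∪ (FOLLOW(T) if ε ∈ FIRST(RHS), i.e. RHS ⇒* ε)
FIRST(T) = { 'a' }
FIRST(T a ',') = { 'a' }
ε ∉ FIRST(T a ','), so FOLLOW(T) is not added.
PREDICT(T → T a ',') = { 'a' }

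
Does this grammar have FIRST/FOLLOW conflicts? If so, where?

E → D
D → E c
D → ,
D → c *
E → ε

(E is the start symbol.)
Nullable non-terminals: E.
FIRST sets used below: FIRST(D) = { ',', 'c' }

E: nullable alternative(s) E → ε; FOLLOW(E) = { $, 'c' }
  E → D: FIRST \ {ε} = { ',', 'c' } — overlaps FOLLOW(E) on { 'c' }: CONFLICT
  E → ε: FIRST \ {ε} = { } — this is the only nullable alternative, skip

D has no nullable alternative, so no FIRST/FOLLOW check is needed there.

So the grammar has 1 FIRST/FOLLOW conflict (marked CONFLICT above).

Answer: Yes. E → D with FOLLOW(E) on { 'c' }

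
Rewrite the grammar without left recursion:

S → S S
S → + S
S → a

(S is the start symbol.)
S is directly left-recursive. The standard transformation for
  A → A α₁ | ... | A α_m | β₁ | ... | β_n
is
  A  → β₁ A' | ... | β_n A'
  A' → α₁ A' | ... | α_m A' | ε

S → + S becomes S → + S S'
S → a becomes S → a S'
S → S S becomes S' → S S'
Add S' → ε

Resulting grammar:
S → + S S'
S → a S'
S' → S S'
S' → ε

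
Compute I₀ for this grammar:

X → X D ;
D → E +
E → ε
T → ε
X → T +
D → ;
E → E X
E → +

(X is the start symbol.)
{ [T → .], [X → . T +], [X → . X D ;], [X' → . X] }

First, augment the grammar with X' → X
I₀ = CLOSURE({ [X' → . X] }):
  [X' → . X] has the dot before X: add [X → . X D ;], [X → . T +]
  [X → . T +] has the dot before T: add [T → .]
No further items can be added.

I₀ = { [T → .], [X → . T +], [X → . X D ;], [X' → . X] }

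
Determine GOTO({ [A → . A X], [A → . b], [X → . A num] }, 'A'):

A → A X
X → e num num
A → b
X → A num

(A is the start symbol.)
{ [A → . A X], [A → . b], [A → A . X], [X → . A num], [X → . e num num], [X → A . num] }

GOTO(I, 'A') = CLOSURE({ [A → αX.β] : [A → α.Xβ] ∈ I, X = 'A' })

Items with dot before 'A', with the dot advanced:
  [A → . A X] → [A → A . X]
  [X → . A num] → [X → A . num]
Closure of the advanced items:
  [A → A . X] has the dot before X: add [X → . e num num], [X → . A num]
  [X → . A num] has the dot before A: add [A → . A X], [A → . b]

GOTO = { [A → . A X], [A → . b], [A → A . X], [X → . A num], [X → . e num num], [X → A . num] }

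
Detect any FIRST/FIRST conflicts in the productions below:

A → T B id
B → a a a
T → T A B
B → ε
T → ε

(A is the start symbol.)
A FIRST/FIRST conflict occurs when two productions N → α and N → β for the same non-terminal have FIRST(α) ∩ FIRST(β) ≠ ∅ (with ε ∈ FIRST of a nullable right-hand side, so two nullable alternatives also conflict).

FIRST sets of the non-terminals at (or reachable through a nullable prefix from) the front of some alternative:
  FIRST(T) = { 'a', 'id', ε }
  FIRST(A) = { 'a', 'id' }

Productions for B:
  B → a a a: FIRST = { 'a' }
  B → ε: FIRST = { ε }
Productions for T:
  T → T A B: FIRST = { 'a', 'id' }
  T → ε: FIRST = { ε }
A has only one production, so no FIRST/FIRST conflict is possible there.

All alternatives of each non-terminal have pairwise disjoint FIRST sets.

Answer: No FIRST/FIRST conflicts.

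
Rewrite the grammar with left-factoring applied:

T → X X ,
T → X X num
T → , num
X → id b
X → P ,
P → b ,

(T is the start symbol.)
Left-factoring transforms A → αβ₁ | αβ₂ into A → αA' and A' → β₁ | β₂
(α is the longest common prefix among the alternatives). Repeat until
no nonterminal has two alternatives with a common prefix.

Round 1: T has alternatives sharing prefix 'X X'. Introduce T': T → X X T'
  Add: T' → ,
  Add: T' → num

No remaining common prefixes — done.

Resulting grammar:
T → X X T'
T' → ,
T' → num
T → , num
X → id b
X → P ,
P → b ,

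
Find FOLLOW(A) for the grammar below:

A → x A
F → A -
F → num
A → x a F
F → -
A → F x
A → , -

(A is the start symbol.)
{ $, '-' }

A is the start symbol, so $ ∈ FOLLOW(A).
In A → x A: A is at the end; this adds FOLLOW(A) to itself — nothing new
In F → A -: A is followed by '-', add FIRST('-') \ {ε} = { '-' }

Taking the union: FOLLOW(A) = { $, '-' }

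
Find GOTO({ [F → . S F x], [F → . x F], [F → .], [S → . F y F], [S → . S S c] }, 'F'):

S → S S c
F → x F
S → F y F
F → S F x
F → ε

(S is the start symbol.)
{ [S → F . y F] }

GOTO(I, 'F') = CLOSURE({ [A → αX.β] : [A → α.Xβ] ∈ I, X = 'F' })

Items with dot before 'F', with the dot advanced:
  [S → . F y F] → [S → F . y F]
Closure adds nothing (no advanced item has the dot before a non-terminal).

GOTO = { [S → F . y F] }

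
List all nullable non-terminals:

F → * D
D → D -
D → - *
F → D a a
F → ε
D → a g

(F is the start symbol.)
ε-productions: F → ε
So F is immediately nullable.
No further non-terminal can be added: every production for the remaining non-terminals contains a terminal or a non-nullable non-terminal.
Nullable = { 'F' }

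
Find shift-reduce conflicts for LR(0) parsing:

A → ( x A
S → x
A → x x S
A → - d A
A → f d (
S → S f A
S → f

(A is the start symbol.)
Yes — I7: [A → x x S .] vs [S → S . f A]

A shift-reduce conflict occurs when an LR(0) state has both:
  - a complete (reduce) item [A → α .] (dot at the end), and
  - a shift item [B → β . c γ] (dot before a terminal).

Augment with A' → A and build the canonical LR(0) collection (I0 = CLOSURE({[A' → . A]}), then GOTO on every symbol after a dot until no new states appear). It has 18 states:
  I0: { [A → . ( x A], [A → . - d A], [A → . f d (], [A → . x x S], [A' → . A] }  — shift
  I1: { [A → ( . x A] }  — shift
  I2: { [A → - . d A] }  — shift
  I3: { [A' → A .] }  — accept
  I4: { [A → f . d (] }  — shift
  I5: { [A → x . x S] }  — shift
  I6: { [A → x x . S], [S → . S f A], [S → . f], [S → . x] }  — shift
  I7: { [A → x x S .], [S → S . f A] }  — shift, reduce
  I8: { [S → f .] }  — reduce
  I9: { [S → x .] }  — reduce
  I10: { [A → . ( x A], [A → . - d A], [A → . f d (], [A → . x x S], [S → S f . A] }  — shift
  I11: { [S → S f A .] }  — reduce
  I12: { [A → f d . (] }  — shift
  I13: { [A → f d ( .] }  — reduce
  I14: { [A → - d . A], [A → . ( x A], [A → . - d A], [A → . f d (], [A → . x x S] }  — shift
  I15: { [A → - d A .] }  — reduce
  I16: { [A → ( x . A], [A → . ( x A], [A → . - d A], [A → . f d (], [A → . x x S] }  — shift
  I17: { [A → ( x A .] }  — reduce

I7 contains reduce item [A → x x S .] and shift item [S → S . f A] — shift-reduce conflict.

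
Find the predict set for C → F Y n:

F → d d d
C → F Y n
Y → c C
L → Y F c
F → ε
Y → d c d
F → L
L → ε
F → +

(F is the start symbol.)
PREDICT(C → F Y n) = (FIRST(RHS) \ {ε}) ∪ (FOLLOW(C) if ε ∈ FIRST(RHS), i.e. RHS ⇒* ε)
FIRST(F) = { '+', 'c', 'd', ε }
FIRST(Y) = { 'c', 'd' }
FIRST(F Y n) = { '+', 'c', 'd' }
ε ∉ FIRST(F Y n), so FOLLOW(C) is not added.
PREDICT(C → F Y n) = { '+', 'c', 'd' }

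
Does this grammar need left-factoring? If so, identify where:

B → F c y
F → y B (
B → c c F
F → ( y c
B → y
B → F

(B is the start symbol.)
Left-factoring is needed when two productions for the same non-terminal
share a common prefix on the right-hand side.

Productions for B:
  B → F c y
  B → c c F
  B → y
  B → F
Productions for F:
  F → y B (
  F → ( y c

Found common prefix 'F' in productions for B

Answer: Yes, B has productions with common prefix 'F'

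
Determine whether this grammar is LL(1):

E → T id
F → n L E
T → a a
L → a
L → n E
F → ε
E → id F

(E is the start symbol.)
A grammar is LL(1) if for each non-terminal N with multiple productions, the predict sets of those productions are pairwise disjoint, where PREDICT(N → α) = (FIRST(α) \ {ε}) ∪ (FOLLOW(N) if α ⇒* ε).

Relevant sets:
  FIRST(T) = { 'a' }
  FOLLOW(F) = { $, 'a', 'id' }

For E:
  PREDICT(E → T id) = { 'a' }
  PREDICT(E → id F) = { 'id' }
For F:
  PREDICT(F → n L E) = { 'n' }
  PREDICT(F → ε) = { $, 'a', 'id' }
For L:
  PREDICT(L → a) = { 'a' }
  PREDICT(L → n E) = { 'n' }
T has a single production, so nothing to check there.

All predict sets are disjoint. The grammar IS LL(1).

Answer: Yes, the grammar is LL(1).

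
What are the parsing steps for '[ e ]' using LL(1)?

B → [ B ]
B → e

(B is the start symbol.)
LL(1) parsing maintains a stack (initially the start symbol over $) and the input. At each step: if the stack top is a terminal, match it against the current input token; if it is a non-terminal N, replace it with the RHS of M[N, lookahead] (the unique production whose predict set contains the lookahead).

Stack is shown with the top on the left.

Stack    Input    Action
------------------------
B $      [ e ] $  output B → [ B ]
[ B ] $  [ e ] $  match '['
B ] $    e ] $    output B → e
e ] $    e ] $    match 'e'
] $      ] $      match ']'
$        $        accept

The string is accepted.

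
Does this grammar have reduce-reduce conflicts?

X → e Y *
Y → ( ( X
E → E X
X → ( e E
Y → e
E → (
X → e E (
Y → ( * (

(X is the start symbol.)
No reduce-reduce conflicts

Augment with X' → X and build the canonical LR(0) collection (I0 = CLOSURE({[X' → . X]}), then GOTO on every symbol after a dot until no new states appear). It has 18 states:
  I0: { [X → . ( e E], [X → . e E (], [X → . e Y *], [X' → . X] }  — shift
  I1: { [X → ( . e E] }  — shift
  I2: { [X' → X .] }  — accept
  I3: { [E → . (], [E → . E X], [X → e . E (], [X → e . Y *], [Y → . ( ( X], [Y → . ( * (], [Y → . e] }  — shift
  I4: { [E → ( .], [Y → ( . ( X], [Y → ( . * (] }  — shift, reduce
  I5: { [E → E . X], [X → . ( e E], [X → . e E (], [X → . e Y *], [X → e E . (] }  — shift
  I6: { [X → e Y . *] }  — shift
  I7: { [Y → e .] }  — reduce
  I8: { [X → e Y * .] }  — reduce
  I9: { [X → ( . e E], [X → e E ( .] }  — shift, reduce
  I10: { [E → E X .] }  — reduce
  I11: { [E → . (], [E → . E X], [X → ( e . E] }  — shift
  I12: { [E → ( .] }  — reduce
  I13: { [E → E . X], [X → ( e E .], [X → . ( e E], [X → . e E (], [X → . e Y *] }  — shift, reduce
  I14: { [X → . ( e E], [X → . e E (], [X → . e Y *], [Y → ( ( . X] }  — shift
  I15: { [Y → ( * . (] }  — shift
  I16: { [Y → ( * ( .] }  — reduce
  I17: { [Y → ( ( X .] }  — reduce

No state contains more than one complete item.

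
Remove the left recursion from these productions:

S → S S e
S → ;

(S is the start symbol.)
S is directly left-recursive. The standard transformation for
  A → A α₁ | ... | A α_m | β₁ | ... | β_n
is
  A  → β₁ A' | ... | β_n A'
  A' → α₁ A' | ... | α_m A' | ε

S → ; becomes S → ; S'
S → S S e becomes S' → S e S'
Add S' → ε

Resulting grammar:
S → ; S'
S' → S e S'
S' → ε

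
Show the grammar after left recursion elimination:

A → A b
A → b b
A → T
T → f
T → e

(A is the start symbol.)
A is directly left-recursive. The standard transformation for
  A → A α₁ | ... | A α_m | β₁ | ... | β_n
is
  A  → β₁ A' | ... | β_n A'
  A' → α₁ A' | ... | α_m A' | ε

A → b b becomes A → b b A'
A → T becomes A → T A'
A → A b becomes A' → b A'
Add A' → ε

Productions for other non-terminals are unchanged:
  T → f
  T → e

Resulting grammar:
A → b b A'
A → T A'
A' → b A'
A' → ε
T → f
T → e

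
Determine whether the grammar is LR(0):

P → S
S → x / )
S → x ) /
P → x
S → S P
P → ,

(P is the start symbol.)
A grammar is LR(0) if no state in the canonical LR(0) collection has:
  - both a shift item (dot before a terminal) and a complete item (shift-reduce conflict), or
  - two or more complete items (reduce-reduce conflict; the accept item [P' → P .] counts as a complete item here).

Augment with P' → P and build the canonical LR(0) collection (I0 = CLOSURE({[P' → . P]}), then GOTO on every symbol after a dot until no new states appear). It has 10 states:
  I0: { [P → . ,], [P → . S], [P → . x], [P' → . P], [S → . S P], [S → . x ) /], [S → . x / )] }  — shift
  I1: { [P → , .] }  — reduce
  I2: { [P' → P .] }  — accept
  I3: { [P → . ,], [P → . S], [P → . x], [P → S .], [S → . S P], [S → . x ) /], [S → . x / )], [S → S . P] }  — shift, reduce
  I4: { [P → x .], [S → x . ) /], [S → x . / )] }  — shift, reduce
  I5: { [S → x ) . /] }  — shift
  I6: { [S → x / . )] }  — shift
  I7: { [S → x / ) .] }  — reduce
  I8: { [S → x ) / .] }  — reduce
  I9: { [S → S P .] }  — reduce

Conflict in state I3:
  Shift-reduce conflict between [P → S .] and [P → . ,]
So the grammar is NOT LR(0).

Answer: No. Shift-reduce conflict between [P → S .] and [P → . ,]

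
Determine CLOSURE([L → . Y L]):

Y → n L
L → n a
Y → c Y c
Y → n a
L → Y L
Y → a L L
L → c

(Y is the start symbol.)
{ [L → . Y L], [Y → . a L L], [Y → . c Y c], [Y → . n L], [Y → . n a] }

Start with: [L → . Y L]
  [L → . Y L] has the dot before Y: add [Y → . n L], [Y → . c Y c], [Y → . n a], [Y → . a L L]
No further items can be added.

CLOSURE = { [L → . Y L], [Y → . a L L], [Y → . c Y c], [Y → . n L], [Y → . n a] }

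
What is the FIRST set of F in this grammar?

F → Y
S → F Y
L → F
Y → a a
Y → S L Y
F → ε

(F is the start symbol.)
{ 'a', ε }

FIRST sets of the other non-terminals involved (by the same procedure, iterated to a fixed point):
  FIRST(Y) = { 'a' }

From F → Y:
  - Y is a non-terminal: add FIRST(Y) \ {ε} = { 'a' }
    Y is not nullable, so stop
From F → ε:
  - ε-production, so ε ∈ FIRST(F)

Collecting: FIRST(F) = { 'a', ε }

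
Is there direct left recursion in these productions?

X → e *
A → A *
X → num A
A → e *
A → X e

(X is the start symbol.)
Direct left recursion occurs when N → N α for some non-terminal N (the right-hand side begins with the left-hand side itself).

X → e *: starts with e
A → A *: LEFT RECURSIVE (starts with A)
X → num A: starts with num
A → e *: starts with e
A → X e: starts with X

The grammar has direct left recursion on: A.

Answer: Yes, A is left-recursive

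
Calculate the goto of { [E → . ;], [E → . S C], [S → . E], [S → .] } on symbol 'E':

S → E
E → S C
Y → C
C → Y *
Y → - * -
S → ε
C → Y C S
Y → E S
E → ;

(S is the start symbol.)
{ [S → E .] }

GOTO(I, 'E') = CLOSURE({ [A → αX.β] : [A → α.Xβ] ∈ I, X = 'E' })

Items with dot before 'E', with the dot advanced:
  [S → . E] → [S → E .]
Closure adds nothing (no advanced item has the dot before a non-terminal).

GOTO = { [S → E .] }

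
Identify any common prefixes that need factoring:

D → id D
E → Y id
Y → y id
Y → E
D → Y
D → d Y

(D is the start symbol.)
Left-factoring is needed when two productions for the same non-terminal
share a common prefix on the right-hand side.

Productions for D:
  D → id D
  D → Y
  D → d Y
Productions for Y:
  Y → y id
  Y → E

No common prefixes found.

Answer: No, left-factoring is not needed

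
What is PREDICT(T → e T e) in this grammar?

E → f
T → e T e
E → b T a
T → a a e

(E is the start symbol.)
PREDICT(T → e T e) = (FIRST(RHS) \ {ε}) ∪ (FOLLOW(T) if ε ∈ FIRST(RHS), i.e. RHS ⇒* ε)
FIRST(e T e) = { 'e' }
ε ∉ FIRST(e T e), so FOLLOW(T) is not added.
PREDICT(T → e T e) = { 'e' }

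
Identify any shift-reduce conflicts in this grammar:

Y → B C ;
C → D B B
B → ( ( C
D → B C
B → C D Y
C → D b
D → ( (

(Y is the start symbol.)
Yes — I8: [C → D B B .] vs [B → . ( ( C]; I9: [D → B C .] vs [B → . ( ( C]; I14: [D → B C .] vs [B → . ( ( C]; I16: [D → ( ( .] vs [B → . ( ( C]; I17: [B → ( ( C .] vs [B → . ( ( C]

Augment with Y' → Y and build the canonical LR(0) collection (I0 = CLOSURE({[Y' → . Y]}), then GOTO on every symbol after a dot until no new states appear). It has 18 states:
  I0: { [B → . ( ( C], [B → . C D Y], [C → . D B B], [C → . D b], [D → . ( (], [D → . B C], [Y → . B C ;], [Y' → . Y] }  — shift
  I1: { [B → ( . ( C], [D → ( . (] }  — shift
  I2: { [B → . ( ( C], [B → . C D Y], [C → . D B B], [C → . D b], [D → . ( (], [D → . B C], [D → B . C], [Y → B . C ;] }  — shift
  I3: { [B → . ( ( C], [B → . C D Y], [B → C . D Y], [C → . D B B], [C → . D b], [D → . ( (], [D → . B C] }  — shift
  I4: { [B → . ( ( C], [B → . C D Y], [C → . D B B], [C → . D b], [C → D . B B], [C → D . b], [D → . ( (], [D → . B C] }  — shift
  I5: { [Y' → Y .] }  — accept
  I6: { [B → . ( ( C], [B → . C D Y], [C → . D B B], [C → . D b], [C → D B . B], [D → . ( (], [D → . B C], [D → B . C] }  — shift
  I7: { [C → D b .] }  — reduce
  I8: { [B → . ( ( C], [B → . C D Y], [C → . D B B], [C → . D b], [C → D B B .], [D → . ( (], [D → . B C], [D → B . C] }  — shift, reduce
  I9: { [B → . ( ( C], [B → . C D Y], [B → C . D Y], [C → . D B B], [C → . D b], [D → . ( (], [D → . B C], [D → B C .] }  — shift, reduce
  I10: { [B → . ( ( C], [B → . C D Y], [C → . D B B], [C → . D b], [D → . ( (], [D → . B C], [D → B . C] }  — shift
  I11: { [B → . ( ( C], [B → . C D Y], [B → C D . Y], [C → . D B B], [C → . D b], [C → D . B B], [C → D . b], [D → . ( (], [D → . B C], [Y → . B C ;] }  — shift
  I12: { [B → . ( ( C], [B → . C D Y], [C → . D B B], [C → . D b], [C → D B . B], [D → . ( (], [D → . B C], [D → B . C], [Y → B . C ;] }  — shift
  I13: { [B → C D Y .] }  — reduce
  I14: { [B → . ( ( C], [B → . C D Y], [B → C . D Y], [C → . D B B], [C → . D b], [D → . ( (], [D → . B C], [D → B C .], [Y → B C . ;] }  — shift, reduce
  I15: { [Y → B C ; .] }  — reduce
  I16: { [B → ( ( . C], [B → . ( ( C], [B → . C D Y], [C → . D B B], [C → . D b], [D → ( ( .], [D → . ( (], [D → . B C] }  — shift, reduce
  I17: { [B → ( ( C .], [B → . ( ( C], [B → . C D Y], [B → C . D Y], [C → . D B B], [C → . D b], [D → . ( (], [D → . B C] }  — shift, reduce

I8 contains reduce item [C → D B B .] and shift items [B → . ( ( C], [D → . ( (] — shift-reduce conflict.
I9 contains reduce item [D → B C .] and shift items [B → . ( ( C], [D → . ( (] — shift-reduce conflict.
I14 contains reduce item [D → B C .] and shift items [B → . ( ( C], [D → . ( (], [Y → B C . ;] — shift-reduce conflict.
I16 contains reduce item [D → ( ( .] and shift items [B → . ( ( C], [D → . ( (] — shift-reduce conflict.
I17 contains reduce item [B → ( ( C .] and shift items [B → . ( ( C], [D → . ( (] — shift-reduce conflict.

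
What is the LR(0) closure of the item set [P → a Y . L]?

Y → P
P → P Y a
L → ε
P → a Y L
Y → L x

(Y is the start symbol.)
{ [L → .], [P → a Y . L] }

To compute CLOSURE, for each item [A → α.Bβ] where B is a non-terminal, add [B → .γ] for all productions B → γ; repeat for the newly added items until nothing changes.

Start with: [P → a Y . L]
  [P → a Y . L] has the dot before L: add [L → .]
No further items can be added.

CLOSURE = { [L → .], [P → a Y . L] }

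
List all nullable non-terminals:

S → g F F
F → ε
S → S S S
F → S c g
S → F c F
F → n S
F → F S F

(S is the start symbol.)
{ 'F' }

A non-terminal is nullable if it can derive ε (the empty string): either it has an ε-production, or it has a production whose right-hand side consists entirely of nullable non-terminals.

ε-productions: F → ε
So F is immediately nullable.
No further non-terminal can be added: every production for the remaining non-terminals contains a terminal or a non-nullable non-terminal.
Nullable = { 'F' }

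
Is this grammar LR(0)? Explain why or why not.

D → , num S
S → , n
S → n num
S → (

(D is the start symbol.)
Yes, the grammar is LR(0)

Augment with D' → D and build the canonical LR(0) collection (I0 = CLOSURE({[D' → . D]}), then GOTO on every symbol after a dot until no new states appear). It has 10 states:
  I0: { [D → . , num S], [D' → . D] }  — shift
  I1: { [D → , . num S] }  — shift
  I2: { [D' → D .] }  — accept
  I3: { [D → , num . S], [S → . (], [S → . , n], [S → . n num] }  — shift
  I4: { [S → ( .] }  — reduce
  I5: { [S → , . n] }  — shift
  I6: { [D → , num S .] }  — reduce
  I7: { [S → n . num] }  — shift
  I8: { [S → n num .] }  — reduce
  I9: { [S → , n .] }  — reduce

Every state is either a pure shift/goto state or contains exactly one complete item and nothing to shift — no conflicts. The grammar is LR(0).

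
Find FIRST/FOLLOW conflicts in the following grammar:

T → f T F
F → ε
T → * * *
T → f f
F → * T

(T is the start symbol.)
Yes. F → '*' T with FOLLOW(F) on { '*' }

A FIRST/FOLLOW conflict occurs when a non-terminal N has a nullable alternative N → β (β ⇒* ε) and another alternative N → α with FIRST(α) ∩ FOLLOW(N) ≠ ∅: on such a lookahead the parser cannot decide between expanding α and letting N vanish via β.

Nullable non-terminals: F.

F: nullable alternative(s) F → ε; FOLLOW(F) = { $, '*' }
  F → ε: FIRST \ {ε} = { } — this is the only nullable alternative, skip
  F → * T: FIRST \ {ε} = { '*' } — overlaps FOLLOW(F) on { '*' }: CONFLICT

T has no nullable alternative, so no FIRST/FOLLOW check is needed there.

So the grammar has 1 FIRST/FOLLOW conflict (marked CONFLICT above).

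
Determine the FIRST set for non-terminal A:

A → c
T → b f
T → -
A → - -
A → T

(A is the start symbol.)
To compute FIRST(A), examine every production with A on the left-hand side, reading each right-hand side left to right until a non-nullable symbol is reached.

FIRST sets of the other non-terminals involved (by the same procedure, iterated to a fixed point):
  FIRST(T) = { '-', 'b' }

From A → c:
  - c is a terminal: add 'c' and stop
From A → - -:
  - '-' is a terminal: add '-' and stop
From A → T:
  - T is a non-terminal: add FIRST(T) \ {ε} = { '-', 'b' }
    T is not nullable, so stop

Collecting: FIRST(A) = { '-', 'b', 'c' }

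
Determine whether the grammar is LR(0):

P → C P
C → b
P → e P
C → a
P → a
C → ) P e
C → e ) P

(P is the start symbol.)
Augment with P' → P and build the canonical LR(0) collection (I0 = CLOSURE({[P' → . P]}), then GOTO on every symbol after a dot until no new states appear). It has 13 states:
  I0: { [C → . ) P e], [C → . a], [C → . b], [C → . e ) P], [P → . C P], [P → . a], [P → . e P], [P' → . P] }  — shift
  I1: { [C → ) . P e], [C → . ) P e], [C → . a], [C → . b], [C → . e ) P], [P → . C P], [P → . a], [P → . e P] }  — shift
  I2: { [C → . ) P e], [C → . a], [C → . b], [C → . e ) P], [P → . C P], [P → . a], [P → . e P], [P → C . P] }  — shift
  I3: { [P' → P .] }  — accept
  I4: { [C → a .], [P → a .] }  — 2 reduces
  I5: { [C → b .] }  — reduce
  I6: { [C → . ) P e], [C → . a], [C → . b], [C → . e ) P], [C → e . ) P], [P → . C P], [P → . a], [P → . e P], [P → e . P] }  — shift
  I7: { [C → ) . P e], [C → . ) P e], [C → . a], [C → . b], [C → . e ) P], [C → e ) . P], [P → . C P], [P → . a], [P → . e P] }  — shift
  I8: { [P → e P .] }  — reduce
  I9: { [C → ) P . e], [C → e ) P .] }  — shift, reduce
  I10: { [C → ) P e .] }  — reduce
  I11: { [P → C P .] }  — reduce
  I12: { [C → ) P . e] }  — shift

Conflict in state I4:
  Reduce-reduce conflict: [C → a .] and [P → a .]
So the grammar is NOT LR(0).

Answer: No. Reduce-reduce conflict: [C → a .] and [P → a .]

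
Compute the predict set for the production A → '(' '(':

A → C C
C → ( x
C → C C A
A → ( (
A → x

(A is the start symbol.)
{ '(' }

PREDICT(A → '(' '(') = (FIRST(RHS) \ {ε}) ∪ (FOLLOW(A) if ε ∈ FIRST(RHS), i.e. RHS ⇒* ε)
FIRST('(' '(') = { '(' }
ε ∉ FIRST('(' '('), so FOLLOW(A) is not added.
PREDICT(A → '(' '(') = { '(' }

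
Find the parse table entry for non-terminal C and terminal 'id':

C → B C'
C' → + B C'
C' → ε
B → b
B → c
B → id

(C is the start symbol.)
C → B C'

To find M[C, 'id'], we find productions for C where 'id' is in the predict set (PREDICT(N → α) = (FIRST(α) \ {ε}) ∪ (FOLLOW(N) if α ⇒* ε)).

Relevant sets:
  FIRST(B) = { 'b', 'c', 'id' }

C → B C': PREDICT = { 'b', 'c', 'id' }
  'id' is in predict set, so this production goes in M[C, 'id']

M[C, 'id'] = C → B C'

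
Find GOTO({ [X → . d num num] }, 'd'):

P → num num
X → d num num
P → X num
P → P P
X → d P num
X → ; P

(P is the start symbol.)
GOTO(I, 'd') = CLOSURE({ [A → αX.β] : [A → α.Xβ] ∈ I, X = 'd' })

Items with dot before 'd', with the dot advanced:
  [X → . d num num] → [X → d . num num]
Closure adds nothing (no advanced item has the dot before a non-terminal).

GOTO = { [X → d . num num] }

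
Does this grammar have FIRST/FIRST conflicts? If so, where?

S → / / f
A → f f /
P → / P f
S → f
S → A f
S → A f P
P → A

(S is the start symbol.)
FIRST sets of the non-terminals at (or reachable through a nullable prefix from) the front of some alternative:
  FIRST(A) = { 'f' }

Productions for S:
  S → / / f: FIRST = { '/' }
  S → f: FIRST = { 'f' }
  S → A f: FIRST = { 'f' }
  S → A f P: FIRST = { 'f' }
Productions for P:
  P → / P f: FIRST = { '/' }
  P → A: FIRST = { 'f' }
A has only one production, so no FIRST/FIRST conflict is possible there.

Conflict for S: S → f and S → A f
  Overlap: { 'f' }
Conflict for S: S → f and S → A f P
  Overlap: { 'f' }
Conflict for S: S → A f and S → A f P
  Overlap: { 'f' }

Answer: Yes. S → f / S → A f on { 'f' }; S → f / S → A f P on { 'f' }; S → A f / S → A f P on { 'f' }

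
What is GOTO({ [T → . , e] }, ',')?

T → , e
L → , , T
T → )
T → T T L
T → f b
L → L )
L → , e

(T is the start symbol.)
GOTO(I, ',') = CLOSURE({ [A → αX.β] : [A → α.Xβ] ∈ I, X = ',' })

Items with dot before ',', with the dot advanced:
  [T → . , e] → [T → , . e]
Closure adds nothing (no advanced item has the dot before a non-terminal).

GOTO = { [T → , . e] }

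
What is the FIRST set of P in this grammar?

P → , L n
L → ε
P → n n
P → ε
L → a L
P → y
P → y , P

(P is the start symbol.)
{ ',', 'n', 'y', ε }

To compute FIRST(P), examine every production with P on the left-hand side, reading each right-hand side left to right until a non-nullable symbol is reached.

From P → , L n:
  - ',' is a terminal: add ',' and stop
From P → n n:
  - n is a terminal: add 'n' and stop
From P → ε:
  - ε-production, so ε ∈ FIRST(P)
From P → y:
  - y is a terminal: add 'y' and stop
From P → y , P:
  - y is a terminal: add 'y' and stop

Collecting: FIRST(P) = { ',', 'n', 'y', ε }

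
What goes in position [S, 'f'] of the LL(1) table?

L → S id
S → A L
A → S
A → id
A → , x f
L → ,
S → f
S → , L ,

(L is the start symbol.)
S → A L, S → f

To find M[S, 'f'], we find productions for S where 'f' is in the predict set (PREDICT(N → α) = (FIRST(α) \ {ε}) ∪ (FOLLOW(N) if α ⇒* ε)).

Relevant sets:
  FIRST(A) = { ',', 'f', 'id' }

S → A L: PREDICT = { ',', 'f', 'id' }
  'f' is in predict set, so this production goes in M[S, 'f']
S → f: PREDICT = { 'f' }
  'f' is in predict set, so this production goes in M[S, 'f']
S → , L ,: PREDICT = { ',' }

M[S, 'f'] = S → A L, S → f  (a multiply-defined cell — the grammar is not LL(1))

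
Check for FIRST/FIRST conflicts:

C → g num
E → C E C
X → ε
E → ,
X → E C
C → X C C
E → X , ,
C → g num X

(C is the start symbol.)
A FIRST/FIRST conflict occurs when two productions N → α and N → β for the same non-terminal have FIRST(α) ∩ FIRST(β) ≠ ∅ (with ε ∈ FIRST of a nullable right-hand side, so two nullable alternatives also conflict).

FIRST sets of the non-terminals at (or reachable through a nullable prefix from) the front of some alternative:
  FIRST(X) = { ',', 'g', ε }
  FIRST(C) = { ',', 'g' }
  FIRST(E) = { ',', 'g' }

Productions for C:
  C → g num: FIRST = { 'g' }
  C → X C C: FIRST = { ',', 'g' }
  C → g num X: FIRST = { 'g' }
Productions for E:
  E → C E C: FIRST = { ',', 'g' }
  E → ,: FIRST = { ',' }
  E → X , ,: FIRST = { ',', 'g' }
Productions for X:
  X → ε: FIRST = { ε }
  X → E C: FIRST = { ',', 'g' }

Conflict for C: C → g num and C → X C C
  Overlap: { 'g' }
Conflict for C: C → g num and C → g num X
  Overlap: { 'g' }
Conflict for C: C → X C C and C → g num X
  Overlap: { 'g' }
Conflict for E: E → C E C and E → ,
  Overlap: { ',' }
Conflict for E: E → C E C and E → X , ,
  Overlap: { ',', 'g' }
Conflict for E: E → , and E → X , ,
  Overlap: { ',' }

Answer: Yes. C → g num / C → X C C on { 'g' }; C → g num / C → g num X on { 'g' }; C → X C C / C → g num X on { 'g' }; E → C E C / E → ',' on { ',' }; E → C E C / E → X ',' ',' on { ',', 'g' }; E → ',' / E → X ',' ',' on { ',' }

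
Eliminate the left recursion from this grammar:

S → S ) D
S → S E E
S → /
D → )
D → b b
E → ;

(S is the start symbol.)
S is directly left-recursive. The standard transformation for
  A → A α₁ | ... | A α_m | β₁ | ... | β_n
is
  A  → β₁ A' | ... | β_n A'
  A' → α₁ A' | ... | α_m A' | ε

S → / becomes S → / S'
S → S ) D becomes S' → ) D S'
S → S E E becomes S' → E E S'
Add S' → ε

Productions for other non-terminals are unchanged:
  D → )
  D → b b
  E → ;

Resulting grammar:
S → / S'
S' → ) D S'
S' → E E S'
S' → ε
D → )
D → b b
E → ;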